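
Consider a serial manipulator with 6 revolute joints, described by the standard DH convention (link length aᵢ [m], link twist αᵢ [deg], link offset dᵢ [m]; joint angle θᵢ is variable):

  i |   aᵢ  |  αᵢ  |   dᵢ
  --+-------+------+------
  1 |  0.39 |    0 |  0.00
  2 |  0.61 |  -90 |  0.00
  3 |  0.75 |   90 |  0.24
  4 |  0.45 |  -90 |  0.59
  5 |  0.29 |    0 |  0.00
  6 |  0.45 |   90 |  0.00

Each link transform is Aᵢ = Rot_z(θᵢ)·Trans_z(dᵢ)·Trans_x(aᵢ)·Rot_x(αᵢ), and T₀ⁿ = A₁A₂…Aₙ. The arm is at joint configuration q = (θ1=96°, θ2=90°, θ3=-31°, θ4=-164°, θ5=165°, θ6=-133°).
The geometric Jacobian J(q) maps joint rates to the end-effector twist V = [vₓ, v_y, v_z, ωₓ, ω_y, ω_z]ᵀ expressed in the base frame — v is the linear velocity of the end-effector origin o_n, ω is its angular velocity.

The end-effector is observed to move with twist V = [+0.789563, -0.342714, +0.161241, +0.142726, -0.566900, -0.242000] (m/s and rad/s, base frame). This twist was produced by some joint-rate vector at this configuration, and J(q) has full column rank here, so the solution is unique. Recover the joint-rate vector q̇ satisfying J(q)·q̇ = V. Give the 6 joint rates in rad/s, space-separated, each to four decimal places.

0.4290 -0.0310 -0.8180 -0.5060 -0.5070 -0.9460

o_n = [-0.6840, 0.2318, 0.3502]
J₁: ẑ×o_n = [-0.2318, -0.6840, 0.0000], ω = ẑ
J2: z=[0.0000, 0.0000, 1.0000] o=[-0.0408, 0.3879, 0.0000] → [0.1561, -0.6433, 0.0000, 0.0000, 0.0000, 1.0000]
J3: z=[0.1045, -0.9945, 0.0000] o=[-0.6474, 0.3241, 0.0000] → [-0.3483, -0.0366, -0.0461, 0.1045, -0.9945, 0.0000]
J4: z=[0.5122, 0.0538, 0.8572] o=[-1.2617, 0.0182, 0.3863] → [-0.1850, 0.5136, 0.0783, 0.5122, 0.0538, 0.8572]
J5: z=[-0.3355, 0.9313, 0.1420] o=[-0.6037, 0.2121, 0.6692] → [-0.2999, -0.1184, 0.0682, -0.3355, 0.9313, 0.1420]
J6: z=[-0.3355, 0.9313, 0.1420] o=[-0.8636, 0.1071, 0.7436] → [-0.3840, -0.1065, -0.2091, -0.3355, 0.9313, 0.1420]
q̇ = J⁺·V = [0.4290, -0.0310, -0.8180, -0.5060, -0.5070, -0.9460]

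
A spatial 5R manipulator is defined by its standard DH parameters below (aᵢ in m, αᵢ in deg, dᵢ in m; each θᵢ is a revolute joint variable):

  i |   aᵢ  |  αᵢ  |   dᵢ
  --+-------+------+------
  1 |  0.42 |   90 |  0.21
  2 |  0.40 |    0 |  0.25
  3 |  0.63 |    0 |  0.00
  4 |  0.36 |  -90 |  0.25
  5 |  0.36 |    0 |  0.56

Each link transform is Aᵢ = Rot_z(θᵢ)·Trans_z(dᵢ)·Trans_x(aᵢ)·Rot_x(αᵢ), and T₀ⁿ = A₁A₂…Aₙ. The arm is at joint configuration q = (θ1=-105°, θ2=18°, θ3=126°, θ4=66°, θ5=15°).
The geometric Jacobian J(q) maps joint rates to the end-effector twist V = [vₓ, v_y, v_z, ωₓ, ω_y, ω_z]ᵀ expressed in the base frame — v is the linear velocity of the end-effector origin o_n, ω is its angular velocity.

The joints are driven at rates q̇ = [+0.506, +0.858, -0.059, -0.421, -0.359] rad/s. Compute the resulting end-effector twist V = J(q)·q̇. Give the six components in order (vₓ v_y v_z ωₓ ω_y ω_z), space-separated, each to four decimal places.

-0.1650 -0.0511 -0.2234 -0.3187 0.2712 0.8169

o_n = [-0.3820, 0.1460, -0.1349]
J₁: ẑ×o_n = [-0.1460, -0.3820, 0.0000], ω = ẑ
J2: z=[-0.9659, 0.2588, 0.0000] o=[-0.1087, -0.4057, 0.2100] → [-0.0893, -0.3332, -0.4622, -0.9659, 0.2588, 0.0000]
J3: z=[-0.9659, 0.2588, 0.0000] o=[-0.4486, -0.7084, 0.3336] → [-0.1213, -0.4526, -0.8426, -0.9659, 0.2588, 0.0000]
J4: z=[-0.9659, 0.2588, 0.0000] o=[-0.3167, -0.2161, 0.7039] → [-0.2171, -0.8103, -0.3329, -0.9659, 0.2588, 0.0000]
J5: z=[-0.1294, -0.4830, -0.8660] o=[-0.4775, 0.1497, 0.5239] → [0.3150, -0.1679, 0.0466, -0.1294, -0.4830, -0.8660]
V = J·q̇ = [-0.1650, -0.0511, -0.2234, -0.3187, 0.2712, 0.8169]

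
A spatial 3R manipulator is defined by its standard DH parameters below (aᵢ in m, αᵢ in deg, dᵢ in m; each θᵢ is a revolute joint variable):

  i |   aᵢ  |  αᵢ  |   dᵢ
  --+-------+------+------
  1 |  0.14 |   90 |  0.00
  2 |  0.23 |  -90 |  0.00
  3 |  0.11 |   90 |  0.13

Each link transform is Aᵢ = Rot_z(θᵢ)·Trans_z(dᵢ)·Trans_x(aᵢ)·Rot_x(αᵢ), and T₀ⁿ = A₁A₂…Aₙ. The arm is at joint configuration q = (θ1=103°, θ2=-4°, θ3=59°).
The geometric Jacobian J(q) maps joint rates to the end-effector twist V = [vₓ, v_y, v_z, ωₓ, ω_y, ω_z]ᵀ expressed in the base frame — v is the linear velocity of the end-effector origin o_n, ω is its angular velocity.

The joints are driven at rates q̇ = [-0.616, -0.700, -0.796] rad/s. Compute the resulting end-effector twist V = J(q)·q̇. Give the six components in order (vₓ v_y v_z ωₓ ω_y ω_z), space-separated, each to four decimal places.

0.2579 0.2748 -0.2118 -0.6696 -0.2116 -1.4101

o_n = [-0.1897, 0.4027, 0.1097]
J₁: ẑ×o_n = [-0.4027, -0.1897, 0.0000], ω = ẑ
J2: z=[0.9744, 0.2250, 0.0000] o=[-0.0315, 0.1364, 0.0000] → [0.0247, -0.1069, 0.2950, 0.9744, 0.2250, 0.0000]
J3: z=[-0.0157, 0.0680, 0.9976] o=[-0.0831, 0.3600, -0.0160] → [-0.0340, -0.1044, 0.0066, -0.0157, 0.0680, 0.9976]
V = J·q̇ = [0.2579, 0.2748, -0.2118, -0.6696, -0.2116, -1.4101]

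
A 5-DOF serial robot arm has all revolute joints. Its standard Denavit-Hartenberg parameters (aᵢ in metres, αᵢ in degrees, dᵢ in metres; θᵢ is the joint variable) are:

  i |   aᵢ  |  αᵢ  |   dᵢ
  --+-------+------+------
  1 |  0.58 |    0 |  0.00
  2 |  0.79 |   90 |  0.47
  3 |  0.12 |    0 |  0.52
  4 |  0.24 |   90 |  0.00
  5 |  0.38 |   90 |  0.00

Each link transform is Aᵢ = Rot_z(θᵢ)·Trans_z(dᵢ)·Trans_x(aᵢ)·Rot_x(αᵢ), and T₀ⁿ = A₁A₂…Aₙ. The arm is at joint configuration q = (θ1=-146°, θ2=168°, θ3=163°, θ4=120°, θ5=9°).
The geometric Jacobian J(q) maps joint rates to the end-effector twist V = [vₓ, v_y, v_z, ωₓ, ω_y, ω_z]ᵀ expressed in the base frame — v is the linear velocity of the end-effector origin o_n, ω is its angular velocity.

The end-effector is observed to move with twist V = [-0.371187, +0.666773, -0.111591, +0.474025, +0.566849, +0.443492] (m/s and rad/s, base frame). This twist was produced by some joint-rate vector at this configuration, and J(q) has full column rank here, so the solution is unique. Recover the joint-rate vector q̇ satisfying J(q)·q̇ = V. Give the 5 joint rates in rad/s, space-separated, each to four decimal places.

-0.4720 0.7650 0.2150 -0.5630 -0.6690

o_n = [0.4906, -0.5568, -0.0945]
J₁: ẑ×o_n = [0.5568, 0.4906, -0.0000], ω = ẑ
J2: z=[0.0000, 0.0000, 1.0000] o=[-0.4808, -0.3243, 0.0000] → [0.2324, 0.9715, -0.0000, 0.0000, 0.0000, 1.0000]
J3: z=[0.3746, -0.9272, 0.0000] o=[0.2516, -0.0284, 0.4700] → [0.5234, 0.2115, 0.0237, 0.3746, -0.9272, 0.0000]
J4: z=[0.3746, -0.9272, 0.0000] o=[0.3400, -0.5535, 0.5051] → [0.5559, 0.2246, 0.1384, 0.3746, -0.9272, 0.0000]
J5: z=[-0.9034, -0.3650, -0.2250] o=[0.3901, -0.5333, 0.2712] → [0.1282, -0.3530, 0.0579, -0.9034, -0.3650, -0.2250]
q̇ = J⁺·V = [-0.4720, 0.7650, 0.2150, -0.5630, -0.6690]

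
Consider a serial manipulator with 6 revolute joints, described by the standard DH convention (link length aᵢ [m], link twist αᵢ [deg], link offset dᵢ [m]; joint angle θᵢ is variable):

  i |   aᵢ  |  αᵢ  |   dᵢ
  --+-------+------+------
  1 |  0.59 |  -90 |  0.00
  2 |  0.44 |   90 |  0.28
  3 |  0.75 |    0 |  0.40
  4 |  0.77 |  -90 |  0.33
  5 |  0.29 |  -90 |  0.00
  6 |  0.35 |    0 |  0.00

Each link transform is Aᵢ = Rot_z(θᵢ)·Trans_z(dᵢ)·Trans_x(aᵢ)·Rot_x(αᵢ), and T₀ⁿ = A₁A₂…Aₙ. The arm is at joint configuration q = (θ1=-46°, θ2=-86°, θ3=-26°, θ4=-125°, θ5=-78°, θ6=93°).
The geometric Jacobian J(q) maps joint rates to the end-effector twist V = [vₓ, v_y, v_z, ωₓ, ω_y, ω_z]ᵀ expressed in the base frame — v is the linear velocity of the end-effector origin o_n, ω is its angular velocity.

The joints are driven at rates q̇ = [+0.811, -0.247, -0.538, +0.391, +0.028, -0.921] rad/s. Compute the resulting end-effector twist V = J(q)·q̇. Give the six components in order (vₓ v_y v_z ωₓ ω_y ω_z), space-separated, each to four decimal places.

o_n = [-0.3728, 0.1791, 0.2907]
J₁: ẑ×o_n = [-0.1791, -0.3728, 0.0000], ω = ẑ
J2: z=[0.7193, 0.6947, 0.0000] o=[0.4098, -0.4244, 0.0000] → [0.2019, -0.2091, 0.9778, 0.7193, 0.6947, 0.0000]
J3: z=[-0.6930, 0.7176, 0.0698] o=[0.6326, -0.2520, 0.4389] → [-0.1364, -0.1728, 0.4227, -0.6930, 0.7176, 0.0698]
J4: z=[-0.6930, 0.7176, 0.0698] o=[0.1516, -0.2272, 1.1393] → [-0.6373, -0.6246, 0.0948, -0.6930, 0.7176, 0.0698]
J5: z=[-0.6057, -0.6319, 0.4836] o=[-0.3783, -0.2159, 0.4905] → [-0.0648, -0.1184, -0.2358, -0.6057, -0.6319, 0.4836]
J6: z=[-0.2385, -0.4357, -0.8679] o=[-0.5984, -0.0300, 0.4577] → [0.2542, -0.2356, 0.0484, -0.2385, -0.4357, -0.8679]
V = J·q̇ = [-0.6069, -0.1883, -0.4831, 0.1269, 0.1065, 1.6136]

-0.6069 -0.1883 -0.4831 0.1269 0.1065 1.6136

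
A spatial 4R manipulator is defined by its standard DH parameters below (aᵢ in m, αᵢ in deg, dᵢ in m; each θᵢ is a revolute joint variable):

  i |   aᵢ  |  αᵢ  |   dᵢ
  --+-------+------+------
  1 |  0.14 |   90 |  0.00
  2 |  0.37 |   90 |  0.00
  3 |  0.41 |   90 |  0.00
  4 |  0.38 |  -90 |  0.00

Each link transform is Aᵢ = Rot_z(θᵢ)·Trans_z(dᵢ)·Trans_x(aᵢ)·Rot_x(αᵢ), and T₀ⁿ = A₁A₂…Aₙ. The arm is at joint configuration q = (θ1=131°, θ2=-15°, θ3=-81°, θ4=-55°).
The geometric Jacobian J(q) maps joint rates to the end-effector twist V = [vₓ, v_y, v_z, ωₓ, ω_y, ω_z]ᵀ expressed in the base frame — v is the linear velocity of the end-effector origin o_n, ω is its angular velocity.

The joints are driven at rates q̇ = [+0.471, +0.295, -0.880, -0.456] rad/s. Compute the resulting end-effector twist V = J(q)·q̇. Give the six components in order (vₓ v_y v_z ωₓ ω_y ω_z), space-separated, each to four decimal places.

o_n = [-0.9095, 0.1009, 0.1795]
J₁: ẑ×o_n = [-0.1009, -0.9095, 0.0000], ω = ẑ
J2: z=[0.7547, 0.6561, 0.0000] o=[-0.0918, 0.1057, 0.0000] → [0.1178, -0.1355, 0.5328, 0.7547, 0.6561, 0.0000]
J3: z=[0.1698, -0.1953, -0.9659] o=[-0.3263, 0.3754, -0.0958] → [-0.3189, 0.5166, -0.1605, 0.1698, -0.1953, -0.9659]
J4: z=[0.5078, -0.8226, 0.2556] o=[-0.6726, 0.1565, -0.1124] → [-0.2259, -0.2088, -0.2231, 0.5078, -0.8226, 0.2556]
V = J·q̇ = [0.3709, -0.8277, 0.4002, -0.1584, 0.7406, 1.2044]

0.3709 -0.8277 0.4002 -0.1584 0.7406 1.2044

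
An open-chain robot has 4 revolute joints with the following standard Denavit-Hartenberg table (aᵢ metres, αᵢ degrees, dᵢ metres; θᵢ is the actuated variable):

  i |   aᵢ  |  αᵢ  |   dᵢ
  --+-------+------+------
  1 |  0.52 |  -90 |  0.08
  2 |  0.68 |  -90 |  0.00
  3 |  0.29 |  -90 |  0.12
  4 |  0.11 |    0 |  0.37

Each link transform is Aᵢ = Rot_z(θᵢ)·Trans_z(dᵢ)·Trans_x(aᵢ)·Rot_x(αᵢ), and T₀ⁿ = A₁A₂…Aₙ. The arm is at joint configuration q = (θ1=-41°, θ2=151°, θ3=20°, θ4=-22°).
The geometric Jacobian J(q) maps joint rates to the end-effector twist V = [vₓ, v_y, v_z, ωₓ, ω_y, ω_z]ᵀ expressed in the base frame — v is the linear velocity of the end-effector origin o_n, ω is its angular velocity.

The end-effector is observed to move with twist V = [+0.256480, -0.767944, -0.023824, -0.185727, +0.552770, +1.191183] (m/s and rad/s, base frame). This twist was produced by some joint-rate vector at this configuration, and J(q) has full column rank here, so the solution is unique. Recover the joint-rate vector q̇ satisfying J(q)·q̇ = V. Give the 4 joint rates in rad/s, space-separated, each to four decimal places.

o_n = [-0.5911, -0.1245, -0.2259]
J₁: ẑ×o_n = [0.1245, -0.5911, 0.0000], ω = ẑ
J2: z=[0.6561, 0.7547, 0.0000] o=[0.3924, -0.3412, 0.0800] → [-0.2309, 0.2007, 0.8844, 0.6561, 0.7547, 0.0000]
J3: z=[-0.3659, 0.3181, 0.8746] o=[-0.0564, 0.0490, -0.2497] → [0.1594, -0.4589, 0.2336, -0.3659, 0.3181, 0.8746]
J4: z=[-0.3907, -0.9054, 0.1658] o=[-0.3453, 0.1687, -0.2768] → [0.0025, -0.0209, -0.1080, -0.3907, -0.9054, 0.1658]
q̇ = J⁺·V = [0.7130, -0.2760, 0.6620, -0.6080]

0.7130 -0.2760 0.6620 -0.6080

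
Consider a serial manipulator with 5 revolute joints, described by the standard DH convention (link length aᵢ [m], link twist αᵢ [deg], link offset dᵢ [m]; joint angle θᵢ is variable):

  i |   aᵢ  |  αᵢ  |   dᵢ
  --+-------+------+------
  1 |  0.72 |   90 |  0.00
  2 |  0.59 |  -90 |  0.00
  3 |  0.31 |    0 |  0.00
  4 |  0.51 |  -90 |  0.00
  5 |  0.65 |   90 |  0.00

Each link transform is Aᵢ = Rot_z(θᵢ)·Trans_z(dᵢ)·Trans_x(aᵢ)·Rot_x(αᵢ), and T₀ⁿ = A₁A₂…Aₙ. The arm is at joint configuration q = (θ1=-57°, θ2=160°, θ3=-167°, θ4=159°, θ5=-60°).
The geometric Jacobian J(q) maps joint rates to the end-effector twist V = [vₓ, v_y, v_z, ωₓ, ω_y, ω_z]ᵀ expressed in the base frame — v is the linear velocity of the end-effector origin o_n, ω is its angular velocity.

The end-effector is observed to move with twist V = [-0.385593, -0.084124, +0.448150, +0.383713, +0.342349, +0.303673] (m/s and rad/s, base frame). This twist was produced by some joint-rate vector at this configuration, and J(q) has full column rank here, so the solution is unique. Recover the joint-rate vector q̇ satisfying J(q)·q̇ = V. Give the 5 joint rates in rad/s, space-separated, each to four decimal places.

0.4040 -0.2300 0.7850 -0.6640 0.2810

o_n = [-0.4392, 0.3349, -0.1477]
J₁: ẑ×o_n = [-0.3349, -0.4392, 0.0000], ω = ẑ
J2: z=[-0.8387, -0.5446, 0.0000] o=[0.3921, -0.6038, 0.0000] → [0.0804, -0.1239, -1.2401, -0.8387, -0.5446, 0.0000]
J3: z=[-0.1863, 0.2868, -0.9397] o=[0.0902, -0.1389, 0.2018] → [0.3450, 0.4324, 0.0636, -0.1863, 0.2868, -0.9397]
J4: z=[-0.1863, 0.2868, -0.9397] o=[0.1863, -0.4149, 0.0985] → [0.6340, 0.5419, 0.0397, -0.1863, 0.2868, -0.9397]
J5: z=[0.7593, 0.6490, 0.0476] o=[-0.1317, -0.0555, 0.2712] → [-0.2905, 0.3034, 0.4961, 0.7593, 0.6490, 0.0476]
q̇ = J⁺·V = [0.4040, -0.2300, 0.7850, -0.6640, 0.2810]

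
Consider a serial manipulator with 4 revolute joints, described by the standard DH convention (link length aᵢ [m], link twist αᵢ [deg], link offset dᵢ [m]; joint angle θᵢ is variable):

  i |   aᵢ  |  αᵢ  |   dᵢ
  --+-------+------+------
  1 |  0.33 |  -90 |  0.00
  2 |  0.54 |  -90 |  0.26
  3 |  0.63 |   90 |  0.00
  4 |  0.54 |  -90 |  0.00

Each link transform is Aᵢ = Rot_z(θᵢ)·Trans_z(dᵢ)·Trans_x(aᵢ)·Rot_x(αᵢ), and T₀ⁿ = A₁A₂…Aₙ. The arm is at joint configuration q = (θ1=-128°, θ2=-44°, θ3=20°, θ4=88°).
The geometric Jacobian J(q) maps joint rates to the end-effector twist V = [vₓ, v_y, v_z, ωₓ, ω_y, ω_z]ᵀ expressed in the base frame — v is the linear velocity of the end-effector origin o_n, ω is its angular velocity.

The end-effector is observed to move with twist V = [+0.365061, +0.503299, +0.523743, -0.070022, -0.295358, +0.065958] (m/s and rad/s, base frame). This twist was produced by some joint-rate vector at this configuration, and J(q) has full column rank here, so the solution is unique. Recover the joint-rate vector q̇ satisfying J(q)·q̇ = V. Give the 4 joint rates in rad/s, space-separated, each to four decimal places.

-0.0920 -0.7200 0.0780 0.9010

o_n = [-0.9131, -1.2306, 0.4105]
J₁: ẑ×o_n = [1.2306, -0.9131, 0.0000], ω = ẑ
J2: z=[0.7880, -0.6157, 0.0000] o=[-0.2032, -0.2600, 0.0000] → [-0.2527, -0.3234, -1.2019, 0.7880, -0.6157, 0.0000]
J3: z=[-0.4277, -0.5474, -0.7193] o=[-0.2374, -0.7262, 0.3751] → [-0.3822, 0.5012, -0.1542, -0.4277, -0.5474, -0.7193]
J4: z=[0.5890, -0.7724, 0.2376] o=[-0.6694, -0.9291, 0.7864] → [0.3620, 0.1635, -0.3658, 0.5890, -0.7724, 0.2376]
q̇ = J⁺·V = [-0.0920, -0.7200, 0.0780, 0.9010]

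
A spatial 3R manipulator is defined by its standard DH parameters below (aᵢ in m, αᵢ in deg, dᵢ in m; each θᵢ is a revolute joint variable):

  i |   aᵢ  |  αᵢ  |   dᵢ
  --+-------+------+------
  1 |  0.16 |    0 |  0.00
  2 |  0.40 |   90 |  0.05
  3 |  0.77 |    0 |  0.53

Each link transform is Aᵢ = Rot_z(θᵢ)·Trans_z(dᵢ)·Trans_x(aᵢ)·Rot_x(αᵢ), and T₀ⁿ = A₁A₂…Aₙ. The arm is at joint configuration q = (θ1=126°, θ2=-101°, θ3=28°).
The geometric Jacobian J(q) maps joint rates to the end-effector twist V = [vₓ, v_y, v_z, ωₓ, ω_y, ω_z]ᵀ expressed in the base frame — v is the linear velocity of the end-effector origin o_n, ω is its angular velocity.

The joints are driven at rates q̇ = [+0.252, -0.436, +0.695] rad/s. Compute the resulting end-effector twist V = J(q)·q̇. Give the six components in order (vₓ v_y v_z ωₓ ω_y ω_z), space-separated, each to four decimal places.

-0.2647 -0.3512 0.4725 0.2937 -0.6299 -0.1840

o_n = [1.1086, 0.1055, 0.4115]
J₁: ẑ×o_n = [-0.1055, 1.1086, 0.0000], ω = ẑ
J2: z=[0.0000, 0.0000, 1.0000] o=[-0.0940, 0.1294, 0.0000] → [0.0240, 1.2027, -0.0000, 0.0000, 0.0000, 1.0000]
J3: z=[0.4226, -0.9063, 0.0000] o=[0.2685, 0.2985, 0.0500] → [-0.3276, -0.1528, 0.6799, 0.4226, -0.9063, 0.0000]
V = J·q̇ = [-0.2647, -0.3512, 0.4725, 0.2937, -0.6299, -0.1840]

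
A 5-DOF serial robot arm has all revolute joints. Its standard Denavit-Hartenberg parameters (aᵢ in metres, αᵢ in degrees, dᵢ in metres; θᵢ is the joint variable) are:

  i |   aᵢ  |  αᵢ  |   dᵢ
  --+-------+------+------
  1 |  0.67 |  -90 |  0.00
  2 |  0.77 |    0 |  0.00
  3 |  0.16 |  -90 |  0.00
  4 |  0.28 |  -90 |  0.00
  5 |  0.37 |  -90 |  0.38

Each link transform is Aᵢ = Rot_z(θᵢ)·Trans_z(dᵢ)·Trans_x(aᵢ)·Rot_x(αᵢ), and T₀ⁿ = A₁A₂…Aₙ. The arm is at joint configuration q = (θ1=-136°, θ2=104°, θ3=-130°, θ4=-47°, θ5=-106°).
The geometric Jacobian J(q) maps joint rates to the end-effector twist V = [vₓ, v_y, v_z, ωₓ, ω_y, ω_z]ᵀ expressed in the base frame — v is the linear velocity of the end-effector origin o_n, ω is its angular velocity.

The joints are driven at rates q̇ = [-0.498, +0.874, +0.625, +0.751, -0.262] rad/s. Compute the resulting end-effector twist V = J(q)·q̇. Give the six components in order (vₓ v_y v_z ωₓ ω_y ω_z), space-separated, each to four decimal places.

o_n = [-0.9113, -0.7008, -0.8216]
J₁: ẑ×o_n = [0.7008, -0.9113, 0.0000], ω = ẑ
J2: z=[0.6947, -0.7193, 0.0000] o=[-0.4820, -0.4654, 0.0000] → [0.5910, 0.5707, -0.4723, 0.6947, -0.7193, 0.0000]
J3: z=[0.6947, -0.7193, 0.0000] o=[-0.3480, -0.3360, -0.7471] → [0.0536, 0.0517, -0.6586, 0.6947, -0.7193, 0.0000]
J4: z=[-0.3153, -0.3045, -0.8988] o=[-0.4514, -0.4359, -0.6770] → [-0.1940, 0.3678, -0.0565, -0.3153, -0.3045, -0.8988]
J5: z=[-0.9466, 0.0340, 0.3206] o=[-0.4326, -0.7024, -0.5933] → [-0.0083, -0.3696, 0.0147, -0.9466, 0.0340, 0.3206]
V = J·q̇ = [0.0575, 1.3580, -0.8708, 1.0525, -1.3159, -1.2570]

0.0575 1.3580 -0.8708 1.0525 -1.3159 -1.2570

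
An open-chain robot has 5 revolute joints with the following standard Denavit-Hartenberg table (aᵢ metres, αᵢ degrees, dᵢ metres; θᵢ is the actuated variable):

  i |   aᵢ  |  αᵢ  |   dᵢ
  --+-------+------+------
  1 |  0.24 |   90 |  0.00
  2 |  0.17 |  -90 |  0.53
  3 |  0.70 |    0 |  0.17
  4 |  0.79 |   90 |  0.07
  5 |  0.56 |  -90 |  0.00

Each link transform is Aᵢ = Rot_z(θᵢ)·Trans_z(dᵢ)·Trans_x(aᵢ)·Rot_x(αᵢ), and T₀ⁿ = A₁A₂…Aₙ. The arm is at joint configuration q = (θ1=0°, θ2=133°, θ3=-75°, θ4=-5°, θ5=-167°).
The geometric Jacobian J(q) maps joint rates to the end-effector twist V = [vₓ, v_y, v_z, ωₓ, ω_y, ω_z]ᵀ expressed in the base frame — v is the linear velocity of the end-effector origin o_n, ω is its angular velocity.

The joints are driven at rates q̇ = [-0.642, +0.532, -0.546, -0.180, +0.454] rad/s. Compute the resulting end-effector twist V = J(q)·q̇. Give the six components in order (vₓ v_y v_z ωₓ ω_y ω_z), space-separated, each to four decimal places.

o_n = [-0.1118, -1.4468, 0.2101]
J₁: ẑ×o_n = [1.4468, -0.1118, 0.0000], ω = ẑ
J2: z=[0.0000, -1.0000, 0.0000] o=[0.2400, 0.0000, 0.0000] → [-0.2101, -0.0000, -0.3518, 0.0000, -1.0000, 0.0000]
J3: z=[-0.7314, -0.0000, -0.6820] o=[0.1241, -0.5300, 0.1243] → [-0.6252, 0.2236, 0.6705, -0.7314, -0.0000, -0.6820]
J4: z=[-0.7314, -0.0000, -0.6820] o=[-0.1238, -1.2061, 0.1409] → [-0.1641, 0.0424, 0.1760, -0.7314, -0.0000, -0.6820]
J5: z=[0.6716, -0.1736, -0.7202] o=[-0.2686, -1.9841, 0.1935] → [0.3841, -0.1241, 0.3881, 0.6716, -0.1736, -0.7202]
V = J·q̇ = [-0.4953, -0.1143, -0.4087, 0.8359, -0.6108, -0.4739]

-0.4953 -0.1143 -0.4087 0.8359 -0.6108 -0.4739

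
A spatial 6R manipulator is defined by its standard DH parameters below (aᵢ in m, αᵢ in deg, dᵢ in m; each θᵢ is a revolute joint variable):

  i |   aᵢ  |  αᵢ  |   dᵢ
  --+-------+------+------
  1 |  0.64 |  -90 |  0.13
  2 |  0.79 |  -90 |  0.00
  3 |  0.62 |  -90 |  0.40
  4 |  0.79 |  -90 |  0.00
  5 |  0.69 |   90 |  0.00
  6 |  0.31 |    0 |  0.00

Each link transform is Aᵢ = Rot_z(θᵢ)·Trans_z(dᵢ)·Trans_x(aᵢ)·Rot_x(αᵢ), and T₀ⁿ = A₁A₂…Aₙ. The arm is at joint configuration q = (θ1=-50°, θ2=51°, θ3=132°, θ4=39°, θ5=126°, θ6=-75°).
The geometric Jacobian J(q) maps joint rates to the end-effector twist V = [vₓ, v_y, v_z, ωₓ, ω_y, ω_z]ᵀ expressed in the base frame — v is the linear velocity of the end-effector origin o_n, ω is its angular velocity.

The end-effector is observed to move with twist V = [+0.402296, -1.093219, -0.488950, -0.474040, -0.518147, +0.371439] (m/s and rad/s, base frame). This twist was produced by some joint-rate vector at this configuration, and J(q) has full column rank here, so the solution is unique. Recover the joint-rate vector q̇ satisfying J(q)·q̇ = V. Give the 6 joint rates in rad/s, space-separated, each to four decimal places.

o_n = [-0.5104, -1.2781, -0.5517]
J₁: ẑ×o_n = [1.2781, -0.5104, 0.0000], ω = ẑ
J2: z=[0.7660, 0.6428, 0.0000] o=[0.4114, -0.4903, 0.1300] → [-0.4382, 0.5222, -0.0110, 0.7660, 0.6428, 0.0000]
J3: z=[-0.4995, 0.5953, -0.6293] o=[0.7310, -0.8711, -0.4839] → [-0.2965, 0.7473, 0.9423, -0.4995, 0.5953, -0.6293]
J4: z=[0.2120, 0.7884, 0.5775] o=[0.0104, -0.7292, -0.4133] → [0.2079, -0.2714, 0.2942, 0.2120, 0.7884, 0.5775]
J5: z=[0.9168, -0.3650, 0.1618] o=[-0.2570, -1.1204, 0.2189] → [0.3068, 0.6655, -0.2371, 0.9168, -0.3650, 0.1618]
J6: z=[-0.3984, -0.8640, 0.3079] o=[-0.2381, -1.3596, -0.4280] → [0.0818, -0.1331, -0.2678, -0.3984, -0.8640, 0.3079]
q̇ = J⁺·V = [0.1120, -0.5290, -0.6510, -0.0710, -0.4620, -0.1120]

0.1120 -0.5290 -0.6510 -0.0710 -0.4620 -0.1120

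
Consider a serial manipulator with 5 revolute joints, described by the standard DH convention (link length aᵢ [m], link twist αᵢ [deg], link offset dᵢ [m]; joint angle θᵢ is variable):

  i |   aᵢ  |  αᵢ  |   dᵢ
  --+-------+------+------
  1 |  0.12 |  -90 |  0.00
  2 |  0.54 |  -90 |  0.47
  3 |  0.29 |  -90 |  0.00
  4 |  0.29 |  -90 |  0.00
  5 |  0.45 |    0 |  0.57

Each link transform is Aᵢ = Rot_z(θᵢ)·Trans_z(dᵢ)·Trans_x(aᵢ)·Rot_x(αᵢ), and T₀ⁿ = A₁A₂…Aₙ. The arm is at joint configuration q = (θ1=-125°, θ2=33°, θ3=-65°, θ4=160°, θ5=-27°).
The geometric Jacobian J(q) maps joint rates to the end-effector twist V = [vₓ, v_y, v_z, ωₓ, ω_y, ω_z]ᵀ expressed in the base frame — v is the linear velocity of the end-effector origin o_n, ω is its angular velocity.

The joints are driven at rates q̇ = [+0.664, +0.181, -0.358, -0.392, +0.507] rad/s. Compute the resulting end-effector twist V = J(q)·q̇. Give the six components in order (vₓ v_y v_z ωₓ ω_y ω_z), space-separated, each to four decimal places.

o_n = [-0.3087, -0.2340, -0.5184]
J₁: ẑ×o_n = [0.2340, -0.3087, 0.0000], ω = ẑ
J2: z=[0.8192, -0.5736, 0.0000] o=[-0.0688, -0.0983, 0.0000] → [0.2973, 0.4246, -0.2487, 0.8192, -0.5736, 0.0000]
J3: z=[0.3124, 0.4461, -0.8387] o=[0.0564, -0.7389, -0.2941] → [0.3234, 0.3763, 0.3206, 0.3124, 0.4461, -0.8387]
J4: z=[-0.7822, -0.3802, -0.4936] o=[0.2128, -0.9738, -0.3609] → [0.4251, 0.1342, -0.7769, -0.7822, -0.3802, -0.4936]
J5: z=[0.1092, 0.6963, -0.7094] o=[0.0349, -0.7973, -0.2149] → [0.1883, 0.2768, 0.3007, 0.1092, 0.6963, -0.7094]
V = J·q̇ = [0.0222, -0.1750, 0.2972, 0.3984, 0.2386, 0.7981]

0.0222 -0.1750 0.2972 0.3984 0.2386 0.7981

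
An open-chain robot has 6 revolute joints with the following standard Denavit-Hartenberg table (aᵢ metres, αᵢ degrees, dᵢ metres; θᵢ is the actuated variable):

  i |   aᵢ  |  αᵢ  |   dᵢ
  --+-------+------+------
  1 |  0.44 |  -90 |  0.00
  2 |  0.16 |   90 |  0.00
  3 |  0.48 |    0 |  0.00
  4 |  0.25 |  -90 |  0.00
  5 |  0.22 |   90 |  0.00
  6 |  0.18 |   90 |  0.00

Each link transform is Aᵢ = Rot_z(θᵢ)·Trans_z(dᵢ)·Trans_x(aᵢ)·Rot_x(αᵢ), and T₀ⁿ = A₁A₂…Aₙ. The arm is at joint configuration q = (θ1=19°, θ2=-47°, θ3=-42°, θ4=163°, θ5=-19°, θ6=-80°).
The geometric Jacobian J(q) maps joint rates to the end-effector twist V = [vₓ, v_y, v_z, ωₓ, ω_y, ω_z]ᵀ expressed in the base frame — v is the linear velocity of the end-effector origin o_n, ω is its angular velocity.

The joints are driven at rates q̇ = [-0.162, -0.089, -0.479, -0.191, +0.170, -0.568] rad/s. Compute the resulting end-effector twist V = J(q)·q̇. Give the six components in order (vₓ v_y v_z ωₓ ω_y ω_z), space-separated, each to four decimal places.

0.2954 -0.1867 0.1489 0.6852 0.2168 -1.1614

o_n = [0.5675, 0.3943, 0.3612]
J₁: ẑ×o_n = [-0.3943, 0.5675, 0.0000], ω = ẑ
J2: z=[-0.3256, 0.9455, 0.0000] o=[0.4160, 0.1432, 0.0000] → [0.3415, 0.1176, -0.2249, -0.3256, 0.9455, 0.0000]
J3: z=[-0.6915, -0.2381, 0.6820] o=[0.5192, 0.1788, 0.1170] → [-0.2051, 0.2018, -0.1375, -0.6915, -0.2381, 0.6820]
J4: z=[-0.6915, -0.2381, 0.6820] o=[0.8538, -0.0457, 0.3779] → [-0.2961, -0.2068, -0.3724, -0.6915, -0.2381, 0.6820]
J5: z=[-0.3851, -0.6773, -0.6269] o=[0.7010, 0.1283, 0.2837] → [0.1143, 0.1135, -0.1928, -0.3851, -0.6773, -0.6269]
J6: z=[-0.4549, -0.4518, 0.7675] o=[0.5243, 0.2561, 0.2542] → [-0.1544, 0.0818, -0.0434, -0.4549, -0.4518, 0.7675]
V = J·q̇ = [0.2954, -0.1867, 0.1489, 0.6852, 0.2168, -1.1614]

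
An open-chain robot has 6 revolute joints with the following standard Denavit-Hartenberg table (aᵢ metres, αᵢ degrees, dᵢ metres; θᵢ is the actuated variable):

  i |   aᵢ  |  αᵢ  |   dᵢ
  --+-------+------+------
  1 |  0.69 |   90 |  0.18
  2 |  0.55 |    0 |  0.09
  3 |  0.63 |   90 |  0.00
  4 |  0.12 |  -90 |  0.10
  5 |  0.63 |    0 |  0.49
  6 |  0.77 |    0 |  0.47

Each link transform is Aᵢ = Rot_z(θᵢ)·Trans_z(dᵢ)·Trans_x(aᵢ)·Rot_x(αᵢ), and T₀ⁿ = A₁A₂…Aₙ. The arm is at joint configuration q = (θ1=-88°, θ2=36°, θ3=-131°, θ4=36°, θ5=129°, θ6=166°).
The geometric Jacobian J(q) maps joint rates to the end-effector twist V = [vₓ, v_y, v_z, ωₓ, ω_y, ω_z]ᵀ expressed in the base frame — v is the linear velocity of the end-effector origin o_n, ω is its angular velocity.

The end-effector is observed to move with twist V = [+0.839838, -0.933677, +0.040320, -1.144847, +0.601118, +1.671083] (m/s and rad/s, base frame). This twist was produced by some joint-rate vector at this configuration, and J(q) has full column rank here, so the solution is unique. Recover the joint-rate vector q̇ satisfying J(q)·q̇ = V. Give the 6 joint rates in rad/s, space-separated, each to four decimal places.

0.8710 -0.2410 0.3440 0.7080 0.8320 0.4290

o_n = [-0.8663, -0.8494, 0.4252]
J₁: ẑ×o_n = [0.8494, -0.8663, 0.0000], ω = ẑ
J2: z=[-0.9994, -0.0349, 0.0000] o=[0.0241, -0.6896, 0.1800] → [-0.0086, 0.2451, 0.1287, -0.9994, -0.0349, 0.0000]
J3: z=[-0.9994, -0.0349, 0.0000] o=[-0.0503, -1.1374, 0.5033] → [0.0027, -0.0780, -0.3163, -0.9994, -0.0349, 0.0000]
J4: z=[-0.0348, 0.9956, 0.0872] o=[-0.0523, -1.0825, -0.1243] → [0.5268, -0.0518, 0.8024, -0.0348, 0.9956, 0.0872]
J5: z=[-0.8067, -0.0794, 0.5855] o=[-0.1265, -0.9770, -0.2123] → [-0.1253, 0.0811, -0.1616, -0.8067, -0.0794, 0.5855]
J6: z=[-0.8067, -0.0794, 0.5855] o=[-0.2709, -1.5231, 0.3515] → [-0.4003, -0.2891, -0.5908, -0.8067, -0.0794, 0.5855]
q̇ = J⁺·V = [0.8710, -0.2410, 0.3440, 0.7080, 0.8320, 0.4290]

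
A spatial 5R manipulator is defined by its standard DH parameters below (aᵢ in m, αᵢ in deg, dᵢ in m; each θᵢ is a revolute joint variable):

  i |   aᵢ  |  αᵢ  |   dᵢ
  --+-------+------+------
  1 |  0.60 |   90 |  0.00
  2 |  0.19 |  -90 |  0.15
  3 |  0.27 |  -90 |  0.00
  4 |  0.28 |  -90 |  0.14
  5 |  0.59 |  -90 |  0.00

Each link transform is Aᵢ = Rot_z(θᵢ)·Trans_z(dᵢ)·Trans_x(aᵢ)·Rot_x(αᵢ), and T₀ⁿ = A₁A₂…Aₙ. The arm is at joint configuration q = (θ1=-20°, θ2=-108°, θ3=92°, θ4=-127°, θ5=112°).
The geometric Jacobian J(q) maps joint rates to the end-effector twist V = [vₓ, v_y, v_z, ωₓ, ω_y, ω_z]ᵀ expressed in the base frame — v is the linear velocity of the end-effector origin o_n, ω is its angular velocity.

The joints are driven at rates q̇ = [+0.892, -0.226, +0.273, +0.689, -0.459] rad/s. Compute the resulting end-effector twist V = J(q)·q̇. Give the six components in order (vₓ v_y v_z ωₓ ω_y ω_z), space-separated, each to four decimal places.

0.1246 0.3874 -0.0744 0.1371 -0.2249 1.5357

o_n = [0.4687, -0.0657, -0.5744]
J₁: ẑ×o_n = [0.0657, 0.4687, -0.0000], ω = ẑ
J2: z=[-0.3420, -0.9397, 0.0000] o=[0.5638, -0.2052, 0.0000] → [0.5397, -0.1964, -0.1371, -0.3420, -0.9397, 0.0000]
J3: z=[0.8937, -0.3253, -0.3090] o=[0.4573, -0.3261, -0.1807] → [0.2085, 0.3483, 0.2364, 0.8937, -0.3253, -0.3090]
J4: z=[0.2783, -0.1384, 0.9505] o=[0.5524, -0.0735, -0.1717] → [0.0483, 0.0325, -0.0094, 0.2783, -0.1384, 0.9505]
J5: z=[0.8189, 0.5513, -0.1595] o=[0.7319, -0.3233, -0.1134] → [-0.2131, 0.4195, 0.3560, 0.8189, 0.5513, -0.1595]
V = J·q̇ = [0.1246, 0.3874, -0.0744, 0.1371, -0.2249, 1.5357]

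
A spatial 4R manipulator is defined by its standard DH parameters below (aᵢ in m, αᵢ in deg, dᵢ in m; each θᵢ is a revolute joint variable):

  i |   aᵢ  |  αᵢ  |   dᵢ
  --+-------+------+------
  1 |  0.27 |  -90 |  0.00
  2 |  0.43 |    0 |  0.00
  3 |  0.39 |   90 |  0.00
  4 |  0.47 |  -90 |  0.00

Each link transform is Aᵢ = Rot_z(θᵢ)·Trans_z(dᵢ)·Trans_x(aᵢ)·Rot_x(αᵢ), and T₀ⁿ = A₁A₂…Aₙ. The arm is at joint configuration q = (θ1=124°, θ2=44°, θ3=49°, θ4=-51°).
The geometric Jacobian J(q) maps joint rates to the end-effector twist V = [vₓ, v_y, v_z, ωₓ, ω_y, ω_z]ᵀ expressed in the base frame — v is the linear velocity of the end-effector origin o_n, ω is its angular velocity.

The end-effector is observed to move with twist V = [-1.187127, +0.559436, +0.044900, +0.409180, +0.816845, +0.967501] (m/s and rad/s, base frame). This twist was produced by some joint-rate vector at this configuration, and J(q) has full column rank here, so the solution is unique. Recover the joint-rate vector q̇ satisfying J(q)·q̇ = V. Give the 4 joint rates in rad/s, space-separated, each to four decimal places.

0.9910 -0.7670 -0.0290 0.4490

o_n = [-0.0011, 0.6548, -0.9835]
J₁: ẑ×o_n = [-0.6548, -0.0011, 0.0000], ω = ẑ
J2: z=[-0.8290, -0.5592, 0.0000] o=[-0.1510, 0.2238, 0.0000] → [0.5500, -0.8154, -0.2734, -0.8290, -0.5592, 0.0000]
J3: z=[-0.8290, -0.5592, 0.0000] o=[-0.3239, 0.4803, -0.2987] → [0.3830, -0.5678, 0.0359, -0.8290, -0.5592, 0.0000]
J4: z=[-0.5584, 0.8279, -0.0523] o=[-0.3125, 0.4634, -0.6882] → [-0.2345, -0.1812, -0.3648, -0.5584, 0.8279, -0.0523]
q̇ = J⁺·V = [0.9910, -0.7670, -0.0290, 0.4490]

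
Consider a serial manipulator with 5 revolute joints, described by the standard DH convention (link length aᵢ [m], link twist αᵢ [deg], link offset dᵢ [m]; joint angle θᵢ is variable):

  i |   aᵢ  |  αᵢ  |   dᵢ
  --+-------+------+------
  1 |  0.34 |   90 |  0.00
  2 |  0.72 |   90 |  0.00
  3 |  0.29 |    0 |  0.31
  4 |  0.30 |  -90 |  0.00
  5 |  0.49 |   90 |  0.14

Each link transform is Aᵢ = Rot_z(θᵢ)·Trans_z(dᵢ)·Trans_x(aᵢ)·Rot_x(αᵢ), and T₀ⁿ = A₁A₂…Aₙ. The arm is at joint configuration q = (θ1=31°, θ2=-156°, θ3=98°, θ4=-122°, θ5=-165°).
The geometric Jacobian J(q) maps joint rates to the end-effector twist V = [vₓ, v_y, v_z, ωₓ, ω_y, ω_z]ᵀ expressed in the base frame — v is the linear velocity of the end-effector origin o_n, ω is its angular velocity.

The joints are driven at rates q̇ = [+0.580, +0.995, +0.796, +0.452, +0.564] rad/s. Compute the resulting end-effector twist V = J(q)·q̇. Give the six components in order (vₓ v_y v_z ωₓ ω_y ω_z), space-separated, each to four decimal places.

o_n = [-0.0636, -0.6047, 0.1639]
J₁: ẑ×o_n = [0.6047, -0.0636, 0.0000], ω = ẑ
J2: z=[0.5150, -0.8572, 0.0000] o=[0.2914, 0.1751, 0.0000] → [-0.1405, -0.0844, -0.7059, 0.5150, -0.8572, 0.0000]
J3: z=[-0.3486, -0.2095, 0.9135] o=[-0.2724, -0.1637, -0.2929] → [0.3072, 0.3500, 0.1975, -0.3486, -0.2095, 0.9135]
J4: z=[-0.3486, -0.2095, 0.9135] o=[-0.2009, -0.4558, 0.0068] → [0.1031, 0.1802, 0.0807, -0.3486, -0.2095, 0.9135]
J5: z=[0.1520, -0.9744, -0.1654] o=[-0.4784, -0.4801, -0.1047] → [-0.2823, -0.1094, 0.3853, 0.1520, -0.9744, -0.1654]
V = J·q̇ = [0.3429, 0.1775, -0.2914, 0.1631, -1.6639, 1.6268]

0.3429 0.1775 -0.2914 0.1631 -1.6639 1.6268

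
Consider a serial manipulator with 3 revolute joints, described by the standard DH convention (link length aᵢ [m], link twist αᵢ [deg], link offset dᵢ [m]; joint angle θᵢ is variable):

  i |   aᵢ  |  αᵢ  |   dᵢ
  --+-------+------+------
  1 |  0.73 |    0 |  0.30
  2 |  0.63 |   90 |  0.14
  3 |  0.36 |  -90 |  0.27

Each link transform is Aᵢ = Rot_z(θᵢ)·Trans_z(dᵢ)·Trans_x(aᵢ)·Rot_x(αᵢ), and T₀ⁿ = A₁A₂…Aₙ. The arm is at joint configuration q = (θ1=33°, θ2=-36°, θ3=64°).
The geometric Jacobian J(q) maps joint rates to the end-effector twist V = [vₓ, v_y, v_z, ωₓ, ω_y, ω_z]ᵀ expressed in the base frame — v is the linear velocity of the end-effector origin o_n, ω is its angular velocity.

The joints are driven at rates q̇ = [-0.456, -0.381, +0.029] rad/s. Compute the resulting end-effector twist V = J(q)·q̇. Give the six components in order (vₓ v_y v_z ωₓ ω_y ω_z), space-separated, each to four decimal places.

o_n = [1.3848, 0.0867, 0.7636]
J₁: ẑ×o_n = [-0.0867, 1.3848, 0.0000], ω = ẑ
J2: z=[0.0000, 0.0000, 1.0000] o=[0.6122, 0.3976, 0.3000] → [0.3109, 0.7726, -0.0000, 0.0000, 0.0000, 1.0000]
J3: z=[-0.0523, -0.9986, 0.0000] o=[1.2414, 0.3646, 0.4400] → [-0.3231, 0.0169, 0.1578, -0.0523, -0.9986, 0.0000]
V = J·q̇ = [-0.0883, -0.9254, 0.0046, -0.0015, -0.0290, -0.8370]

-0.0883 -0.9254 0.0046 -0.0015 -0.0290 -0.8370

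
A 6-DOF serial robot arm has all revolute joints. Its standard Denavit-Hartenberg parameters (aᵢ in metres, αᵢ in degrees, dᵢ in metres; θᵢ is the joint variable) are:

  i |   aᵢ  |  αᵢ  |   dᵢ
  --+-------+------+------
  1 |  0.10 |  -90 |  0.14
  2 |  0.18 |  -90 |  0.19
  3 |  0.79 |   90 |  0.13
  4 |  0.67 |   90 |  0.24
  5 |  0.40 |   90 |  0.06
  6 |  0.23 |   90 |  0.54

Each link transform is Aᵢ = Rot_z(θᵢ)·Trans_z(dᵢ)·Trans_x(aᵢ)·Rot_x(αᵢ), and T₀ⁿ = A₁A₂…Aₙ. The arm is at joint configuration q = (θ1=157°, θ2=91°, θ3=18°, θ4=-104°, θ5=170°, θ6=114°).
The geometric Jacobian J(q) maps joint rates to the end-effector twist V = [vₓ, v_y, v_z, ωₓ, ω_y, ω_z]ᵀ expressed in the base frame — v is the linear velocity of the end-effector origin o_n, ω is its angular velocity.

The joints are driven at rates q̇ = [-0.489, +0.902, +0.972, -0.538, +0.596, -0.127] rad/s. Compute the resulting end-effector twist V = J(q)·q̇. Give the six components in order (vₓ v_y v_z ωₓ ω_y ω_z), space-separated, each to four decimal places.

1.1836 0.4452 -0.6852 0.8597 -0.8521 0.2806

o_n = [-0.6420, -0.6466, -0.6950]
J₁: ẑ×o_n = [0.6466, -0.6420, 0.0000], ω = ẑ
J2: z=[-0.3907, -0.9205, 0.0000] o=[-0.0921, 0.0391, 0.1400] → [0.7686, -0.3263, -0.2384, -0.3907, -0.9205, 0.0000]
J3: z=[0.9204, -0.3907, 0.0175] o=[-0.1634, -0.1371, -0.0400] → [0.2648, 0.5945, -0.6559, 0.9204, -0.3907, 0.0175]
J4: z=[-0.3666, -0.8776, -0.3090] o=[0.0637, 0.0318, -0.7889] → [-0.2920, 0.2525, -0.3706, -0.3666, -0.8776, -0.3090]
J5: z=[0.0907, -0.3642, 0.9269] o=[-0.6447, 0.0301, -0.7203] → [0.6180, 0.0001, -0.0604, 0.0907, -0.3642, 0.9269]
J6: z=[-0.5219, -0.8101, -0.2673] o=[-0.2999, -0.1756, -0.7701] → [-0.1867, 0.1306, -0.0313, -0.5219, -0.8101, -0.2673]
V = J·q̇ = [1.1836, 0.4452, -0.6852, 0.8597, -0.8521, 0.2806]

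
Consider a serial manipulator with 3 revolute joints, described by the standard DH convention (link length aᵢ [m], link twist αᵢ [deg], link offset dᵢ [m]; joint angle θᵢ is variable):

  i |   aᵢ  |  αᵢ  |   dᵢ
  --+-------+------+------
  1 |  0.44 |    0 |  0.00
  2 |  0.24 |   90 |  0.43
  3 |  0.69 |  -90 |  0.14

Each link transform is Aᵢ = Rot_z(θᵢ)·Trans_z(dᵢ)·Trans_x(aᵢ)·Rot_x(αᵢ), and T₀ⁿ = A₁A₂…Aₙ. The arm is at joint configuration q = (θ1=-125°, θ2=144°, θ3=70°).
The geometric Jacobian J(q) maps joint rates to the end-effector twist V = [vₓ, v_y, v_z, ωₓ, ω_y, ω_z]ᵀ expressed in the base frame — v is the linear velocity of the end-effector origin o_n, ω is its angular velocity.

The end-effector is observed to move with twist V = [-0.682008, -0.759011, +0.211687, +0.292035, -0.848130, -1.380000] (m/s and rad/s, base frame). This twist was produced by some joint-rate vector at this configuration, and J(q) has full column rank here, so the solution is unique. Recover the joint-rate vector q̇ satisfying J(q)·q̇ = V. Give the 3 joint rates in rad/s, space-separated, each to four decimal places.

-0.4530 -0.9270 0.8970

o_n = [0.2433, -0.3378, 1.0784]
J₁: ẑ×o_n = [0.3378, 0.2433, -0.0000], ω = ẑ
J2: z=[0.0000, 0.0000, 1.0000] o=[-0.2524, -0.3604, 0.0000] → [-0.0226, 0.4956, 0.0000, 0.0000, 0.0000, 1.0000]
J3: z=[0.3256, -0.9455, 0.0000] o=[-0.0254, -0.2823, 0.4300] → [-0.6131, -0.2111, 0.2360, 0.3256, -0.9455, 0.0000]
q̇ = J⁺·V = [-0.4530, -0.9270, 0.8970]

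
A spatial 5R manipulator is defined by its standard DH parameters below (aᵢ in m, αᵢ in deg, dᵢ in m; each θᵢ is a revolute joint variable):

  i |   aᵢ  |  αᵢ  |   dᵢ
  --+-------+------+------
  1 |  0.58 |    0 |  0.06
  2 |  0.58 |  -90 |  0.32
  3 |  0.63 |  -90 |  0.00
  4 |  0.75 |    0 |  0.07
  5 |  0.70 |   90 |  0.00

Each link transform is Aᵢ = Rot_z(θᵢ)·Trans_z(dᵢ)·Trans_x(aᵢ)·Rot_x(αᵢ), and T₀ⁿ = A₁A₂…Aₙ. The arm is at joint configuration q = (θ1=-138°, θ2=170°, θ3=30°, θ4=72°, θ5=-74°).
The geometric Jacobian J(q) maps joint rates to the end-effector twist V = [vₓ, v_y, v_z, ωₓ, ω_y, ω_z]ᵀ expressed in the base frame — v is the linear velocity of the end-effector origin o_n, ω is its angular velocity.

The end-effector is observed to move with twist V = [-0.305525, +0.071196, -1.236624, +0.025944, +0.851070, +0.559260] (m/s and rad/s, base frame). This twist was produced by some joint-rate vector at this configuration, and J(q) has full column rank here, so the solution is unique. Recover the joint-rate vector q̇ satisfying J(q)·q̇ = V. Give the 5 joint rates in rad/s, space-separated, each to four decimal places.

o_n = [1.5429, 0.0331, -0.4613]
J₁: ẑ×o_n = [-0.0331, 1.5429, 0.0000], ω = ẑ
J2: z=[0.0000, 0.0000, 1.0000] o=[-0.4310, -0.3881, 0.0600] → [-0.4212, 1.9739, 0.0000, 0.0000, 0.0000, 1.0000]
J3: z=[-0.5299, 0.8480, 0.0000] o=[0.0608, -0.0807, 0.3800] → [-0.7135, -0.4458, -1.3172, -0.5299, 0.8480, 0.0000]
J4: z=[-0.4240, -0.2650, -0.8660] o=[0.5235, 0.2084, 0.0650] → [-0.0124, -1.1060, 0.3444, -0.4240, -0.2650, -0.8660]
J5: z=[-0.4240, -0.2650, -0.8660] o=[1.0421, -0.3087, -0.1115] → [0.3887, -0.5821, -0.0122, -0.4240, -0.2650, -0.8660]
q̇ = J⁺·V = [0.2650, -0.5250, 0.7080, -0.8850, -0.0610]

0.2650 -0.5250 0.7080 -0.8850 -0.0610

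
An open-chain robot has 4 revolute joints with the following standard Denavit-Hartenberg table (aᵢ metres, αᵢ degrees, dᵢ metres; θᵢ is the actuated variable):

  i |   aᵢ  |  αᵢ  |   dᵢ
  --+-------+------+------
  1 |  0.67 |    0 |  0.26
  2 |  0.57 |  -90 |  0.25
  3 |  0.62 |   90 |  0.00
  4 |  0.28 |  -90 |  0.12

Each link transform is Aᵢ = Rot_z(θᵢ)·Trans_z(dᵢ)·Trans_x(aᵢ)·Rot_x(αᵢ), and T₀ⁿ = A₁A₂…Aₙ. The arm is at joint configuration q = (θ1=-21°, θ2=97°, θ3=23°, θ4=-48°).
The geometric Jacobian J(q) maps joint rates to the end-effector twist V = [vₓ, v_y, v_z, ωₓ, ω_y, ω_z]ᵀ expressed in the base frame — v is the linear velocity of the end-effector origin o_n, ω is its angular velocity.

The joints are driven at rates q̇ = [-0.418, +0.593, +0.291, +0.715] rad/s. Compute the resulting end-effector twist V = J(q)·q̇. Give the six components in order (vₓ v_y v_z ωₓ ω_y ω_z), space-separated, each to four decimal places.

o_n = [1.1564, 1.0292, 0.3050]
J₁: ẑ×o_n = [-1.0292, 1.1564, 0.0000], ω = ẑ
J2: z=[0.0000, 0.0000, 1.0000] o=[0.6255, -0.2401, 0.2600] → [-1.2693, 0.5309, 0.0000, 0.0000, 0.0000, 1.0000]
J3: z=[-0.9703, 0.2419, 0.0000] o=[0.7634, 0.3130, 0.5100] → [-0.0496, -0.1989, -0.7901, -0.9703, 0.2419, 0.0000]
J4: z=[0.0945, 0.3791, 0.9205] o=[0.9015, 0.8667, 0.2677] → [-0.1355, 0.2312, -0.0813, 0.0945, 0.3791, 0.9205]
V = J·q̇ = [-0.4338, -0.0611, -0.2880, -0.2148, 0.3415, 0.8332]

-0.4338 -0.0611 -0.2880 -0.2148 0.3415 0.8332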